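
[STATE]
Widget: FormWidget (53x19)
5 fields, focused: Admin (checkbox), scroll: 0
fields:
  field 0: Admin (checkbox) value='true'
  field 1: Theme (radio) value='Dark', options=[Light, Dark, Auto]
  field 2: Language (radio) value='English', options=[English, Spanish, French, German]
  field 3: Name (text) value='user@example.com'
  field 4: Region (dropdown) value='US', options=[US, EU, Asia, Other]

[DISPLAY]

> Admin:      [x]                                    
  Theme:      ( ) Light  (●) Dark  ( ) Auto          
  Language:   (●) English  ( ) Spanish  ( ) French  (
  Name:       [user@example.com                     ]
  Region:     [US                                  ▼]
                                                     
                                                     
                                                     
                                                     
                                                     
                                                     
                                                     
                                                     
                                                     
                                                     
                                                     
                                                     
                                                     
                                                     


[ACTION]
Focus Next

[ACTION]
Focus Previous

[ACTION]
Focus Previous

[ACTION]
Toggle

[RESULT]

  Admin:      [x]                                    
  Theme:      ( ) Light  (●) Dark  ( ) Auto          
  Language:   (●) English  ( ) Spanish  ( ) French  (
  Name:       [user@example.com                     ]
> Region:     [US                                  ▼]
                                                     
                                                     
                                                     
                                                     
                                                     
                                                     
                                                     
                                                     
                                                     
                                                     
                                                     
                                                     
                                                     
                                                     


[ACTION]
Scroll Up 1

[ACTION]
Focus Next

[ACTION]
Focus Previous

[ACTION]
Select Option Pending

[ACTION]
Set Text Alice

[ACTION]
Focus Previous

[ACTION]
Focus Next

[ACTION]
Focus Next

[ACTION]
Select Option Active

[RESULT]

> Admin:      [x]                                    
  Theme:      ( ) Light  (●) Dark  ( ) Auto          
  Language:   (●) English  ( ) Spanish  ( ) French  (
  Name:       [user@example.com                     ]
  Region:     [US                                  ▼]
                                                     
                                                     
                                                     
                                                     
                                                     
                                                     
                                                     
                                                     
                                                     
                                                     
                                                     
                                                     
                                                     
                                                     


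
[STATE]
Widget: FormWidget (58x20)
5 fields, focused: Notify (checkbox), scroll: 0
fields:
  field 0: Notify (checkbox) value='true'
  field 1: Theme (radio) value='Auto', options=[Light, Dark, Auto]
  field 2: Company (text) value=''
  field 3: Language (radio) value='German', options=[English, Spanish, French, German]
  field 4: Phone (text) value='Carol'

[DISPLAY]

> Notify:     [x]                                         
  Theme:      ( ) Light  ( ) Dark  (●) Auto               
  Company:    [                                          ]
  Language:   ( ) English  ( ) Spanish  ( ) French  (●) Ge
  Phone:      [Carol                                     ]
                                                          
                                                          
                                                          
                                                          
                                                          
                                                          
                                                          
                                                          
                                                          
                                                          
                                                          
                                                          
                                                          
                                                          
                                                          


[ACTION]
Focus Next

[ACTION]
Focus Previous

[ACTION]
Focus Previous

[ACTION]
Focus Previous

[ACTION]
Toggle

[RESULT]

  Notify:     [x]                                         
  Theme:      ( ) Light  ( ) Dark  (●) Auto               
  Company:    [                                          ]
> Language:   ( ) English  ( ) Spanish  ( ) French  (●) Ge
  Phone:      [Carol                                     ]
                                                          
                                                          
                                                          
                                                          
                                                          
                                                          
                                                          
                                                          
                                                          
                                                          
                                                          
                                                          
                                                          
                                                          
                                                          


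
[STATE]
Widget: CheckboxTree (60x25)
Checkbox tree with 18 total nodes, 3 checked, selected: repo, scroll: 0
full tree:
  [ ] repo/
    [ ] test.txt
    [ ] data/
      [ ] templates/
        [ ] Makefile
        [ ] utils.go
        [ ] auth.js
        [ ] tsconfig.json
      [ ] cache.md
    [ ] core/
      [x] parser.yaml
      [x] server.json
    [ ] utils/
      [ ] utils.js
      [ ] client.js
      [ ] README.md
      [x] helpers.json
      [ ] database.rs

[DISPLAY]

>[-] repo/                                                  
   [ ] test.txt                                             
   [ ] data/                                                
     [ ] templates/                                         
       [ ] Makefile                                         
       [ ] utils.go                                         
       [ ] auth.js                                          
       [ ] tsconfig.json                                    
     [ ] cache.md                                           
   [x] core/                                                
     [x] parser.yaml                                        
     [x] server.json                                        
   [-] utils/                                               
     [ ] utils.js                                           
     [ ] client.js                                          
     [ ] README.md                                          
     [x] helpers.json                                       
     [ ] database.rs                                        
                                                            
                                                            
                                                            
                                                            
                                                            
                                                            
                                                            


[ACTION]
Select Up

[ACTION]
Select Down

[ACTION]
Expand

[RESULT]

 [-] repo/                                                  
>  [ ] test.txt                                             
   [ ] data/                                                
     [ ] templates/                                         
       [ ] Makefile                                         
       [ ] utils.go                                         
       [ ] auth.js                                          
       [ ] tsconfig.json                                    
     [ ] cache.md                                           
   [x] core/                                                
     [x] parser.yaml                                        
     [x] server.json                                        
   [-] utils/                                               
     [ ] utils.js                                           
     [ ] client.js                                          
     [ ] README.md                                          
     [x] helpers.json                                       
     [ ] database.rs                                        
                                                            
                                                            
                                                            
                                                            
                                                            
                                                            
                                                            


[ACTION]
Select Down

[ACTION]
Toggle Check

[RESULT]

 [-] repo/                                                  
   [ ] test.txt                                             
>  [x] data/                                                
     [x] templates/                                         
       [x] Makefile                                         
       [x] utils.go                                         
       [x] auth.js                                          
       [x] tsconfig.json                                    
     [x] cache.md                                           
   [x] core/                                                
     [x] parser.yaml                                        
     [x] server.json                                        
   [-] utils/                                               
     [ ] utils.js                                           
     [ ] client.js                                          
     [ ] README.md                                          
     [x] helpers.json                                       
     [ ] database.rs                                        
                                                            
                                                            
                                                            
                                                            
                                                            
                                                            
                                                            


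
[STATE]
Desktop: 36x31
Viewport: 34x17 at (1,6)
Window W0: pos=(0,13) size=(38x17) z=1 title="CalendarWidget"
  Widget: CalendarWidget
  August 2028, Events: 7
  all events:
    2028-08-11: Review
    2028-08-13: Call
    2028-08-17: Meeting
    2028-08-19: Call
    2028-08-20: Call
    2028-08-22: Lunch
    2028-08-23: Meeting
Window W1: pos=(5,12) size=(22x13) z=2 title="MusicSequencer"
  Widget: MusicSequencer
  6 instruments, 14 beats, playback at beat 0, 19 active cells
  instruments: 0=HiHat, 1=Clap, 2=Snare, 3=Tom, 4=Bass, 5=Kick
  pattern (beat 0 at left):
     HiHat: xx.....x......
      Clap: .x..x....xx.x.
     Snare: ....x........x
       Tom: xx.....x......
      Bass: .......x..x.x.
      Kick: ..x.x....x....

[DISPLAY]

                                  
                                  
                                  
                                  
                                  
                                  
    ┏━━━━━━━━━━━━━━━━━━━━┓        
━━━━┃ MusicSequencer     ┃━━━━━━━━
 Cal┠────────────────────┨        
────┃      ▼1234567890123┃────────
    ┃ HiHat██·····█······┃        
Mo T┃  Clap·█··█····██·█·┃        
    ┃ Snare····█········█┃        
 7  ┃   Tom██·····█······┃        
14 1┃  Bass·······█··█·█·┃        
21 2┃  Kick··█·█····█····┃        
28 2┃                    ┃        


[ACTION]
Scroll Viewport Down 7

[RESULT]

━━━━┃ MusicSequencer     ┃━━━━━━━━
 Cal┠────────────────────┨        
────┃      ▼1234567890123┃────────
    ┃ HiHat██·····█······┃        
Mo T┃  Clap·█··█····██·█·┃        
    ┃ Snare····█········█┃        
 7  ┃   Tom██·····█······┃        
14 1┃  Bass·······█··█·█·┃        
21 2┃  Kick··█·█····█····┃        
28 2┃                    ┃        
    ┃                    ┃        
    ┗━━━━━━━━━━━━━━━━━━━━┛        
                                  
                                  
                                  
                                  
━━━━━━━━━━━━━━━━━━━━━━━━━━━━━━━━━━


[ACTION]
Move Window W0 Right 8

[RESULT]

━━━━┃ MusicSequencer     ┃━━━━━━━━
alen┠────────────────────┨        
────┃      ▼1234567890123┃────────
    ┃ HiHat██·····█······┃        
 Tu ┃  Clap·█··█····██·█·┃        
  1 ┃ Snare····█········█┃        
  8 ┃   Tom██·····█······┃        
 15 ┃  Bass·······█··█·█·┃        
 22*┃  Kick··█·█····█····┃        
 29 ┃                    ┃        
    ┃                    ┃        
    ┗━━━━━━━━━━━━━━━━━━━━┛        
                                  
                                  
                                  
                                  
━━━━━━━━━━━━━━━━━━━━━━━━━━━━━━━━━━


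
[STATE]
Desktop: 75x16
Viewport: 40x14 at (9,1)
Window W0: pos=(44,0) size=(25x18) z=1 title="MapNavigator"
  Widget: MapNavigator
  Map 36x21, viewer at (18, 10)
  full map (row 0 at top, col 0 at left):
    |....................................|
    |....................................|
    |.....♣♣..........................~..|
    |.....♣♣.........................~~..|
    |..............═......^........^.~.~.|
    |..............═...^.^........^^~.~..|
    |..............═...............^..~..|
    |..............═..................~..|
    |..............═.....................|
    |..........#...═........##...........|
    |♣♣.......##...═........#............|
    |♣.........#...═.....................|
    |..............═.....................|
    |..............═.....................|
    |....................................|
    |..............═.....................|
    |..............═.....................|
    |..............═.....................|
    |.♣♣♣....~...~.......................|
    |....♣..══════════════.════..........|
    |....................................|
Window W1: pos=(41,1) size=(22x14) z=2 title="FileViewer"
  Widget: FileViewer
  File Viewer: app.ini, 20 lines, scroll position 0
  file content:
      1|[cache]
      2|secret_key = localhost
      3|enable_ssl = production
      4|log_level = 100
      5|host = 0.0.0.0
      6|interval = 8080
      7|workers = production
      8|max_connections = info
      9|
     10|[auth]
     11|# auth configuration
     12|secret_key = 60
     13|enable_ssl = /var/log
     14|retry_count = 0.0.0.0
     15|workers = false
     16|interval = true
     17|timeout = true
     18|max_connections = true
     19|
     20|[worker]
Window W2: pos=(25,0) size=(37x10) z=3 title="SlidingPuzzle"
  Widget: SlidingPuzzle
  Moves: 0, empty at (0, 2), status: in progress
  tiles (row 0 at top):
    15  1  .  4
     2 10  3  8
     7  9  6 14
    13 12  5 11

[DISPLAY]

                ┃ SlidingPuzzle         
                ┠───────────────────────
                ┃┌────┬────┬────┬────┐  
                ┃│ 15 │  1 │    │  4 │  
                ┃├────┼────┼────┼────┤  
                ┃│  2 │ 10 │  3 │  8 │  
                ┃├────┼────┼────┼────┤  
                ┃│  7 │  9 │  6 │ 14 │  
                ┗━━━━━━━━━━━━━━━━━━━━━━━
                                ┃workers
                                ┃max_con
                                ┃       
                                ┃[auth] 
                                ┗━━━━━━━


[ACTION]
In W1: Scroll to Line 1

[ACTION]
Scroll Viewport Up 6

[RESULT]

                ┏━━━━━━━━━━━━━━━━━━━━━━━
                ┃ SlidingPuzzle         
                ┠───────────────────────
                ┃┌────┬────┬────┬────┐  
                ┃│ 15 │  1 │    │  4 │  
                ┃├────┼────┼────┼────┤  
                ┃│  2 │ 10 │  3 │  8 │  
                ┃├────┼────┼────┼────┤  
                ┃│  7 │  9 │  6 │ 14 │  
                ┗━━━━━━━━━━━━━━━━━━━━━━━
                                ┃workers
                                ┃max_con
                                ┃       
                                ┃[auth] 


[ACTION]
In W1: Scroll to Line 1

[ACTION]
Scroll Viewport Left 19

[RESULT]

                         ┏━━━━━━━━━━━━━━
                         ┃ SlidingPuzzle
                         ┠──────────────
                         ┃┌────┬────┬───
                         ┃│ 15 │  1 │   
                         ┃├────┼────┼───
                         ┃│  2 │ 10 │  3
                         ┃├────┼────┼───
                         ┃│  7 │  9 │  6
                         ┗━━━━━━━━━━━━━━
                                        
                                        
                                        
                                        


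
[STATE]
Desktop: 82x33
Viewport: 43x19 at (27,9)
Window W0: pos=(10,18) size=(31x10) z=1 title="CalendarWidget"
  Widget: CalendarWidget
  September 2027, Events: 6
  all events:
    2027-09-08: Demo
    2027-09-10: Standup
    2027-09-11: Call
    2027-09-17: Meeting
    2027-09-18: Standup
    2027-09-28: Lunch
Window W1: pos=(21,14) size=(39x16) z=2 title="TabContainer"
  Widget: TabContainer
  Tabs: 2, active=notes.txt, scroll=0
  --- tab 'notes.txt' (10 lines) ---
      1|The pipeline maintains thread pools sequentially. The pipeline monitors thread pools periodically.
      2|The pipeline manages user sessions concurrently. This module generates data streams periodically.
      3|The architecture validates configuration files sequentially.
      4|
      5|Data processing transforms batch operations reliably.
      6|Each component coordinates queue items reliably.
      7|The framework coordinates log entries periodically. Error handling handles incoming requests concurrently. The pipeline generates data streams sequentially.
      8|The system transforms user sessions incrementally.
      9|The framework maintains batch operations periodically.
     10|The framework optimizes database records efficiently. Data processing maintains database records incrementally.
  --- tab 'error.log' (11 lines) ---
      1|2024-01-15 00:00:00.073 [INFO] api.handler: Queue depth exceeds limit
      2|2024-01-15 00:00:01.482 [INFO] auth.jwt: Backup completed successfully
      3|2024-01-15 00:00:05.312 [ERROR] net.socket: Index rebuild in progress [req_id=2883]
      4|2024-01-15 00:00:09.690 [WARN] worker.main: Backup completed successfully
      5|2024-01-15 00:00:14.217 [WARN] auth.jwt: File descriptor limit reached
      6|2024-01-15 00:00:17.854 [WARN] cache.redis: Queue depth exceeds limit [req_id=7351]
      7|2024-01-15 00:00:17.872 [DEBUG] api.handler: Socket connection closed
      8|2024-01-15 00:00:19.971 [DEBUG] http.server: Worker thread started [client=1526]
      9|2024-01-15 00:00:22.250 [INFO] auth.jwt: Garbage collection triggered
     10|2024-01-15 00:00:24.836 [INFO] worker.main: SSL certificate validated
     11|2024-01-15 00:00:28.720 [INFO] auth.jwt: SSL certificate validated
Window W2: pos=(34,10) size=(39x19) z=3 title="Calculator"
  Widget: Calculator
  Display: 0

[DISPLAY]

                                           
       ┏━━━━━━━━━━━━━━━━━━━━━━━━━━━━━━━━━━━
       ┃ Calculator                        
       ┠───────────────────────────────────
       ┃                                   
━━━━━━━┃┌───┬───┬───┬───┐                  
ontaine┃│ 7 │ 8 │ 9 │ ÷ │                  
───────┃├───┼───┼───┼───┤                  
s.txt]│┃│ 4 │ 5 │ 6 │ × │                  
───────┃├───┼───┼───┼───┤                  
ipeline┃│ 1 │ 2 │ 3 │ - │                  
ipeline┃├───┼───┼───┼───┤                  
rchitec┃│ 0 │ . │ = │ + │                  
       ┃├───┼───┼───┼───┤                  
process┃│ C │ MC│ MR│ M+│                  
compone┃└───┴───┴───┴───┘                  
ramewor┃                                   
ystem t┃                                   
ramewor┃                                   


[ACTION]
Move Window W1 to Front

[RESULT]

                                           
       ┏━━━━━━━━━━━━━━━━━━━━━━━━━━━━━━━━━━━
       ┃ Calculator                        
       ┠───────────────────────────────────
       ┃                                   
━━━━━━━━━━━━━━━━━━━━━━━━━━━━━━━━┓          
ontainer                        ┃          
────────────────────────────────┨          
s.txt]│ error.log               ┃          
────────────────────────────────┃          
ipeline maintains thread pools s┃          
ipeline manages user sessions co┃          
rchitecture validates configurat┃          
                                ┃          
processing transforms batch oper┃          
component coordinates queue item┃          
ramework coordinates log entries┃          
ystem transforms user sessions i┃          
ramework maintains batch operati┃          


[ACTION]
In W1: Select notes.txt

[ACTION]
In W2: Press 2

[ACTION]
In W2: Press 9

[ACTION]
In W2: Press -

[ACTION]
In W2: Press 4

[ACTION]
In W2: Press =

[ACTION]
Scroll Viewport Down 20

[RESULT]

━━━━━━━━━━━━━━━━━━━━━━━━━━━━━━━━┓          
ontainer                        ┃          
────────────────────────────────┨          
s.txt]│ error.log               ┃          
────────────────────────────────┃          
ipeline maintains thread pools s┃          
ipeline manages user sessions co┃          
rchitecture validates configurat┃          
                                ┃          
processing transforms batch oper┃          
component coordinates queue item┃          
ramework coordinates log entries┃          
ystem transforms user sessions i┃          
ramework maintains batch operati┃          
ramework optimizes database reco┃━━━━━━━━━━
━━━━━━━━━━━━━━━━━━━━━━━━━━━━━━━━┛          
                                           
                                           
                                           


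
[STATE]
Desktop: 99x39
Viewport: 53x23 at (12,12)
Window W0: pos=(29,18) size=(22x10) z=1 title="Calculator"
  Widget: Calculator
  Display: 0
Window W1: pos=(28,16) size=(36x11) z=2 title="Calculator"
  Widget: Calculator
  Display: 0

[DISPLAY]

                                                     
                                                     
                                                     
                                                     
                ┏━━━━━━━━━━━━━━━━━━━━━━━━━━━━━━━━━━┓ 
                ┃ Calculator                       ┃ 
                ┠──────────────────────────────────┨ 
                ┃                                 0┃ 
                ┃┌───┬───┬───┬───┐                 ┃ 
                ┃│ 7 │ 8 │ 9 │ ÷ │                 ┃ 
                ┃├───┼───┼───┼───┤                 ┃ 
                ┃│ 4 │ 5 │ 6 │ × │                 ┃ 
                ┃├───┼───┼───┼───┤                 ┃ 
                ┃│ 1 │ 2 │ 3 │ - │                 ┃ 
                ┗━━━━━━━━━━━━━━━━━━━━━━━━━━━━━━━━━━┛ 
                 ┗━━━━━━━━━━━━━━━━━━━━┛              
                                                     
                                                     
                                                     
                                                     
                                                     
                                                     
                                                     


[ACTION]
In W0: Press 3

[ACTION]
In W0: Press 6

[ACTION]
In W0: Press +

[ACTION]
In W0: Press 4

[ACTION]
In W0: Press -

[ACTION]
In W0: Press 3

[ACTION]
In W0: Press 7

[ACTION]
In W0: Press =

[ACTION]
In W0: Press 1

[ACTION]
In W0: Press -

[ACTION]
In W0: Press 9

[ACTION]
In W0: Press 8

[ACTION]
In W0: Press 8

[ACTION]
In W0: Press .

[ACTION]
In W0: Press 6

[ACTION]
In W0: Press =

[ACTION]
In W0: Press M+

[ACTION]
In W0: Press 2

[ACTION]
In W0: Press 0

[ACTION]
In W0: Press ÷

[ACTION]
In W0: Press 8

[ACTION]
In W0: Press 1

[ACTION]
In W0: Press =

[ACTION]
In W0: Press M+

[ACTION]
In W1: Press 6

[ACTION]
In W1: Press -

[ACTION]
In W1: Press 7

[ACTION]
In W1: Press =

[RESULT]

                                                     
                                                     
                                                     
                                                     
                ┏━━━━━━━━━━━━━━━━━━━━━━━━━━━━━━━━━━┓ 
                ┃ Calculator                       ┃ 
                ┠──────────────────────────────────┨ 
                ┃                                -1┃ 
                ┃┌───┬───┬───┬───┐                 ┃ 
                ┃│ 7 │ 8 │ 9 │ ÷ │                 ┃ 
                ┃├───┼───┼───┼───┤                 ┃ 
                ┃│ 4 │ 5 │ 6 │ × │                 ┃ 
                ┃├───┼───┼───┼───┤                 ┃ 
                ┃│ 1 │ 2 │ 3 │ - │                 ┃ 
                ┗━━━━━━━━━━━━━━━━━━━━━━━━━━━━━━━━━━┛ 
                 ┗━━━━━━━━━━━━━━━━━━━━┛              
                                                     
                                                     
                                                     
                                                     
                                                     
                                                     
                                                     


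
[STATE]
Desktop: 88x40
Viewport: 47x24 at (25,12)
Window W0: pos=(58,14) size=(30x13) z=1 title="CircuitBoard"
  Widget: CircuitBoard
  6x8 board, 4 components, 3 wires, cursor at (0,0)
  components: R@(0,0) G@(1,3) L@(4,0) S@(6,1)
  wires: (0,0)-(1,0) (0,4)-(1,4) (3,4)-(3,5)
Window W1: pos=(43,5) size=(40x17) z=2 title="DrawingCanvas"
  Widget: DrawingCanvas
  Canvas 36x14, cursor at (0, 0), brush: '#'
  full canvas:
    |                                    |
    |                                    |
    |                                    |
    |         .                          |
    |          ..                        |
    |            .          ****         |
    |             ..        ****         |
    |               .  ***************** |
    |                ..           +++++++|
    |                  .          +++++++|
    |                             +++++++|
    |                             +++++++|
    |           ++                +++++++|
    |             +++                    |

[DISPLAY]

                  ┃          ..                
                  ┃            .          **** 
                  ┃             ..        **** 
                  ┃               .  **********
                  ┃                ..          
                  ┃                  .         
                  ┃                            
                  ┃                            
                  ┃           ++               
                  ┗━━━━━━━━━━━━━━━━━━━━━━━━━━━━
                                 ┃2            
                                 ┃             
                                 ┃3            
                                 ┃             
                                 ┗━━━━━━━━━━━━━
                                               
                                               
                                               
                                               
                                               
                                               
                                               
                                               
                                               


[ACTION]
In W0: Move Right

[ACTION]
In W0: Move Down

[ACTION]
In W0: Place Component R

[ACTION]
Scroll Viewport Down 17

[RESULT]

                  ┃                ..          
                  ┃                  .         
                  ┃                            
                  ┃                            
                  ┃           ++               
                  ┗━━━━━━━━━━━━━━━━━━━━━━━━━━━━
                                 ┃2            
                                 ┃             
                                 ┃3            
                                 ┃             
                                 ┗━━━━━━━━━━━━━
                                               
                                               
                                               
                                               
                                               
                                               
                                               
                                               
                                               
                                               
                                               
                                               
                                               


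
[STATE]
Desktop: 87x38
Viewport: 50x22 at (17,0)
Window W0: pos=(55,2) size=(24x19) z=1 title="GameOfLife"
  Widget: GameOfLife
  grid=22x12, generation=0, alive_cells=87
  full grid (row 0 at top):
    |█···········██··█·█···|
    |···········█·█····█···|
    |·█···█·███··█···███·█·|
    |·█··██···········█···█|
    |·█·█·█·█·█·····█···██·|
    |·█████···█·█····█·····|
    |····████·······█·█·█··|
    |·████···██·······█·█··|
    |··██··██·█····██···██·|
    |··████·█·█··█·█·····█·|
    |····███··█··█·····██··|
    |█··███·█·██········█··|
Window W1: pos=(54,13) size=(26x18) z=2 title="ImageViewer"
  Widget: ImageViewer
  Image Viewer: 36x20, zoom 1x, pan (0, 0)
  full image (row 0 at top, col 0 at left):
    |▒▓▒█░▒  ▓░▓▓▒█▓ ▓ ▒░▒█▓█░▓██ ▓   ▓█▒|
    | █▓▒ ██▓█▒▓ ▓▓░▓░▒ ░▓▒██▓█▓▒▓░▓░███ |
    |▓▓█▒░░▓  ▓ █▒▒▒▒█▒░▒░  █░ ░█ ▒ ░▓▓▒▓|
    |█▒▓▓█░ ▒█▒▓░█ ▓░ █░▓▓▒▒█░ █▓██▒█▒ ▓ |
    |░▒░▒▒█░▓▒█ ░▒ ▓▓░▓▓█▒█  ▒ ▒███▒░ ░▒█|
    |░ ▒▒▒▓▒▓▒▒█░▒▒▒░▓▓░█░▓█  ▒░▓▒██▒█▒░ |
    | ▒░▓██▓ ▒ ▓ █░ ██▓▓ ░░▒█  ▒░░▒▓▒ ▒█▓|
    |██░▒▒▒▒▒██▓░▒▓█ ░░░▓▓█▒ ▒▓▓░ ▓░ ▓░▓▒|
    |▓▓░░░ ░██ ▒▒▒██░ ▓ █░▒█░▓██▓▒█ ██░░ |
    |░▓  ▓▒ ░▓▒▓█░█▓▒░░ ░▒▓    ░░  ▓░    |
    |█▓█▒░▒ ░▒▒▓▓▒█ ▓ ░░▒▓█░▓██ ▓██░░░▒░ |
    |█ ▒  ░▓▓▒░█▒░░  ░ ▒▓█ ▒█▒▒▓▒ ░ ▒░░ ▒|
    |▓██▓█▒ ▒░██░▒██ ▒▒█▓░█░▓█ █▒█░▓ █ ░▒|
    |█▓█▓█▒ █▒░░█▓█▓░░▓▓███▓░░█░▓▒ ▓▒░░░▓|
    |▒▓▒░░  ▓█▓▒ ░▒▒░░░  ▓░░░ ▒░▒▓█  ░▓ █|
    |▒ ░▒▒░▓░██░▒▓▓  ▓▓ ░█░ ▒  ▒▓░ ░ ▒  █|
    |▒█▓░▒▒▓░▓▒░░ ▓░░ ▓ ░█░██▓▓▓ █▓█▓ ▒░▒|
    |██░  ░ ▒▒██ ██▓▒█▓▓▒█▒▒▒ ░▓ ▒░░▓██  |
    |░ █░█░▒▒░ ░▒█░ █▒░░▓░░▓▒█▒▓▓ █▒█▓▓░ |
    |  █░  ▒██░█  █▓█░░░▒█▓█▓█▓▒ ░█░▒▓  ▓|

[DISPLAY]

                                                  
                                                  
                                      ┏━━━━━━━━━━━
                                      ┃ GameOfLife
                                      ┠───────────
                                      ┃Gen: 0     
                                      ┃█··········
                                      ┃···········
                                      ┃·█···█·███·
                                      ┃·█··██·····
                                      ┃·█·█·█·█·█·
                                      ┃·█████···█·
                                      ┃····████···
                                     ┏━━━━━━━━━━━━
                                     ┃ ImageViewer
                                     ┠────────────
                                     ┃▒▓▒█░▒  ▓░▓▓
                                     ┃ █▓▒ ██▓█▒▓ 
                                     ┃▓▓█▒░░▓  ▓ █
                                     ┃█▒▓▓█░ ▒█▒▓░
                                     ┃░▒░▒▒█░▓▒█ ░
                                     ┃░ ▒▒▒▓▒▓▒▒█░


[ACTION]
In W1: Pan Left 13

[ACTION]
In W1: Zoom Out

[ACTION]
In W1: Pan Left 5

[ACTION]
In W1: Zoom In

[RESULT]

                                                  
                                                  
                                      ┏━━━━━━━━━━━
                                      ┃ GameOfLife
                                      ┠───────────
                                      ┃Gen: 0     
                                      ┃█··········
                                      ┃···········
                                      ┃·█···█·███·
                                      ┃·█··██·····
                                      ┃·█·█·█·█·█·
                                      ┃·█████···█·
                                      ┃····████···
                                     ┏━━━━━━━━━━━━
                                     ┃ ImageViewer
                                     ┠────────────
                                     ┃▒▒▓▓▒▒██░░▒▒
                                     ┃▒▒▓▓▒▒██░░▒▒
                                     ┃  ██▓▓▒▒  ██
                                     ┃  ██▓▓▒▒  ██
                                     ┃▓▓▓▓██▒▒░░░░
                                     ┃▓▓▓▓██▒▒░░░░


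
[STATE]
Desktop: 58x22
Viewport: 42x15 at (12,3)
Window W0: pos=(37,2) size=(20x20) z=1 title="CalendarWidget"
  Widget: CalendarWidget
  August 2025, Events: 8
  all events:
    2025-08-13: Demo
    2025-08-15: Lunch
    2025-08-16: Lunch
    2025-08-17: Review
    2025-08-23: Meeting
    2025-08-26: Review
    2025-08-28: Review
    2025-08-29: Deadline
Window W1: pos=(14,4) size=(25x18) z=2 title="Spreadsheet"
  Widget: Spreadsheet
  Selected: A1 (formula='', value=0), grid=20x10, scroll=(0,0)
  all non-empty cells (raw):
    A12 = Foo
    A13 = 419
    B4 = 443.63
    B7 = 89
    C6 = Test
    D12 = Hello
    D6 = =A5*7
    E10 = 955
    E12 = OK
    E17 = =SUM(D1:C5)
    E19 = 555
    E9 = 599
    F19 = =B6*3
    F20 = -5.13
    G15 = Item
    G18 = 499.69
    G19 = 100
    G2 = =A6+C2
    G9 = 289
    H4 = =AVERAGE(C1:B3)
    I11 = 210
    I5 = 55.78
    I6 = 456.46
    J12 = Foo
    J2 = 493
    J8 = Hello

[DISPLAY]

                         ┃ CalendarWidget 
  ┏━━━━━━━━━━━━━━━━━━━━━━━┓───────────────
  ┃ Spreadsheet           ┃  August 2025  
  ┠───────────────────────┨o Tu We Th Fr S
  ┃A1:                    ┃            1  
  ┃       A       B       ┃4  5  6  7  8  
  ┃-----------------------┃1 12 13* 14 15*
  ┃  1      [0]       0   ┃8 19 20 21 22 2
  ┃  2        0       0   ┃5 26* 27 28* 29
  ┃  3        0       0   ┃               
  ┃  4        0  443.63   ┃               
  ┃  5        0       0   ┃               
  ┃  6        0       0Tes┃               
  ┃  7        0      89   ┃               
  ┃  8        0       0   ┃               


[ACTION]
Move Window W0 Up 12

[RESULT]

                         ┃   August 2025  
  ┏━━━━━━━━━━━━━━━━━━━━━━━┓o Tu We Th Fr S
  ┃ Spreadsheet           ┃            1  
  ┠───────────────────────┨4  5  6  7  8  
  ┃A1:                    ┃1 12 13* 14 15*
  ┃       A       B       ┃8 19 20 21 22 2
  ┃-----------------------┃5 26* 27 28* 29
  ┃  1      [0]       0   ┃               
  ┃  2        0       0   ┃               
  ┃  3        0       0   ┃               
  ┃  4        0  443.63   ┃               
  ┃  5        0       0   ┃               
  ┃  6        0       0Tes┃               
  ┃  7        0      89   ┃               
  ┃  8        0       0   ┃               


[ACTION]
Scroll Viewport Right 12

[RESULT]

                     ┃   August 2025    ┃ 
━━━━━━━━━━━━━━━━━━━━━━┓o Tu We Th Fr Sa ┃ 
Spreadsheet           ┃            1  2 ┃ 
──────────────────────┨4  5  6  7  8  9 ┃ 
1:                    ┃1 12 13* 14 15* 1┃ 
      A       B       ┃8 19 20 21 22 23*┃ 
----------------------┃5 26* 27 28* 29* ┃ 
 1      [0]       0   ┃                 ┃ 
 2        0       0   ┃                 ┃ 
 3        0       0   ┃                 ┃ 
 4        0  443.63   ┃                 ┃ 
 5        0       0   ┃                 ┃ 
 6        0       0Tes┃                 ┃ 
 7        0      89   ┃                 ┃ 
 8        0       0   ┃                 ┃ 


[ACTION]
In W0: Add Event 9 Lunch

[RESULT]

                     ┃   August 2025    ┃ 
━━━━━━━━━━━━━━━━━━━━━━┓o Tu We Th Fr Sa ┃ 
Spreadsheet           ┃            1  2 ┃ 
──────────────────────┨4  5  6  7  8  9*┃ 
1:                    ┃1 12 13* 14 15* 1┃ 
      A       B       ┃8 19 20 21 22 23*┃ 
----------------------┃5 26* 27 28* 29* ┃ 
 1      [0]       0   ┃                 ┃ 
 2        0       0   ┃                 ┃ 
 3        0       0   ┃                 ┃ 
 4        0  443.63   ┃                 ┃ 
 5        0       0   ┃                 ┃ 
 6        0       0Tes┃                 ┃ 
 7        0      89   ┃                 ┃ 
 8        0       0   ┃                 ┃ 


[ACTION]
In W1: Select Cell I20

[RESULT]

                     ┃   August 2025    ┃ 
━━━━━━━━━━━━━━━━━━━━━━┓o Tu We Th Fr Sa ┃ 
Spreadsheet           ┃            1  2 ┃ 
──────────────────────┨4  5  6  7  8  9*┃ 
20:                   ┃1 12 13* 14 15* 1┃ 
      A       B       ┃8 19 20 21 22 23*┃ 
----------------------┃5 26* 27 28* 29* ┃ 
 1        0       0   ┃                 ┃ 
 2        0       0   ┃                 ┃ 
 3        0       0   ┃                 ┃ 
 4        0  443.63   ┃                 ┃ 
 5        0       0   ┃                 ┃ 
 6        0       0Tes┃                 ┃ 
 7        0      89   ┃                 ┃ 
 8        0       0   ┃                 ┃ 
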